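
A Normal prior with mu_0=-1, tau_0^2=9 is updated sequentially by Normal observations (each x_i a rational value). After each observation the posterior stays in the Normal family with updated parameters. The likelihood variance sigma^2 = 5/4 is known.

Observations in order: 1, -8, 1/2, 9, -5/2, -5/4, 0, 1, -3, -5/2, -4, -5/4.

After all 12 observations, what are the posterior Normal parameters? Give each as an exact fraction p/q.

obs 1: x=1 → posterior Normal(31/41, 45/41)
obs 2: x=-8 → posterior Normal(-257/77, 45/77)
obs 3: x=1/2 → posterior Normal(-239/113, 45/113)
obs 4: x=9 → posterior Normal(85/149, 45/149)
obs 5: x=-5/2 → posterior Normal(-1/37, 9/37)
obs 6: x=-5/4 → posterior Normal(-50/221, 45/221)
obs 7: x=0 → posterior Normal(-50/257, 45/257)
obs 8: x=1 → posterior Normal(-14/293, 45/293)
obs 9: x=-3 → posterior Normal(-122/329, 45/329)
obs 10: x=-5/2 → posterior Normal(-212/365, 9/73)
obs 11: x=-4 → posterior Normal(-356/401, 45/401)
obs 12: x=-5/4 → posterior Normal(-401/437, 45/437)

mu_0=-401/437, tau_0^2=45/437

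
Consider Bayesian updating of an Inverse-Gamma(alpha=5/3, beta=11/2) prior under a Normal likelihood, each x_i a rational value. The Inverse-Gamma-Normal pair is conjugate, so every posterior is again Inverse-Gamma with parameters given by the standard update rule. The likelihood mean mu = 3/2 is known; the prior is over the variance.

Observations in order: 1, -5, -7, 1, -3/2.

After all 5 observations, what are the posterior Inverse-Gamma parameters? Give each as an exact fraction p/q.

obs 1: x=1 → posterior Inverse-Gamma(13/6, 45/8)
obs 2: x=-5 → posterior Inverse-Gamma(8/3, 107/4)
obs 3: x=-7 → posterior Inverse-Gamma(19/6, 503/8)
obs 4: x=1 → posterior Inverse-Gamma(11/3, 63)
obs 5: x=-3/2 → posterior Inverse-Gamma(25/6, 135/2)

alpha=25/6, beta=135/2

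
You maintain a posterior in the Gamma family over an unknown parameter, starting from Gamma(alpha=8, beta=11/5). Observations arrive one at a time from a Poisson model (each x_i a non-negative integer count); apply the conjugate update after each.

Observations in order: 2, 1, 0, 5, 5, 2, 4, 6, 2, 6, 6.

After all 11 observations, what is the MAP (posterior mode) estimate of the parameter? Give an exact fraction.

115/33

obs 1: x=2 → posterior Gamma(10, 16/5)
obs 2: x=1 → posterior Gamma(11, 21/5)
obs 3: x=0 → posterior Gamma(11, 26/5)
obs 4: x=5 → posterior Gamma(16, 31/5)
obs 5: x=5 → posterior Gamma(21, 36/5)
obs 6: x=2 → posterior Gamma(23, 41/5)
obs 7: x=4 → posterior Gamma(27, 46/5)
obs 8: x=6 → posterior Gamma(33, 51/5)
obs 9: x=2 → posterior Gamma(35, 56/5)
obs 10: x=6 → posterior Gamma(41, 61/5)
obs 11: x=6 → posterior Gamma(47, 66/5)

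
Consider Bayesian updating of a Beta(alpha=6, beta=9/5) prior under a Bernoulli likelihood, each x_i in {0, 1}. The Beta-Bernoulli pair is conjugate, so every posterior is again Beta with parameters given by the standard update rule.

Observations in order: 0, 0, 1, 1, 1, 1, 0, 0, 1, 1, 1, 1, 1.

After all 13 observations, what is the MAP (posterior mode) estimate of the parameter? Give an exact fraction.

35/47

obs 1: x=0 → posterior Beta(6, 14/5)
obs 2: x=0 → posterior Beta(6, 19/5)
obs 3: x=1 → posterior Beta(7, 19/5)
obs 4: x=1 → posterior Beta(8, 19/5)
obs 5: x=1 → posterior Beta(9, 19/5)
obs 6: x=1 → posterior Beta(10, 19/5)
obs 7: x=0 → posterior Beta(10, 24/5)
obs 8: x=0 → posterior Beta(10, 29/5)
obs 9: x=1 → posterior Beta(11, 29/5)
obs 10: x=1 → posterior Beta(12, 29/5)
obs 11: x=1 → posterior Beta(13, 29/5)
obs 12: x=1 → posterior Beta(14, 29/5)
obs 13: x=1 → posterior Beta(15, 29/5)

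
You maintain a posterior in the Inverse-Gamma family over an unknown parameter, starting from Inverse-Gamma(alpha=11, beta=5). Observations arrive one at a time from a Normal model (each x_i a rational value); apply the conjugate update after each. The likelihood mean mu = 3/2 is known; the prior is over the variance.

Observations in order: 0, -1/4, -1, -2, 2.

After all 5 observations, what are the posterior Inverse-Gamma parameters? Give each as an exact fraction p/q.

alpha=27/2, beta=545/32

obs 1: x=0 → posterior Inverse-Gamma(23/2, 49/8)
obs 2: x=-1/4 → posterior Inverse-Gamma(12, 245/32)
obs 3: x=-1 → posterior Inverse-Gamma(25/2, 345/32)
obs 4: x=-2 → posterior Inverse-Gamma(13, 541/32)
obs 5: x=2 → posterior Inverse-Gamma(27/2, 545/32)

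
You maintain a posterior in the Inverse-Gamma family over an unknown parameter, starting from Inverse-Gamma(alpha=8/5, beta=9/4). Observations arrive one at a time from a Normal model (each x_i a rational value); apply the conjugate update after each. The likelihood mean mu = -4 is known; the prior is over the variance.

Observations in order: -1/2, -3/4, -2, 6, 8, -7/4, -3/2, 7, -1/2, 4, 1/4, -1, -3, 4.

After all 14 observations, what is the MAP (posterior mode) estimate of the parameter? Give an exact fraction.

obs 1: x=-1/2 → posterior Inverse-Gamma(21/10, 67/8)
obs 2: x=-3/4 → posterior Inverse-Gamma(13/5, 437/32)
obs 3: x=-2 → posterior Inverse-Gamma(31/10, 501/32)
obs 4: x=6 → posterior Inverse-Gamma(18/5, 2101/32)
obs 5: x=8 → posterior Inverse-Gamma(41/10, 4405/32)
obs 6: x=-7/4 → posterior Inverse-Gamma(23/5, 2243/16)
obs 7: x=-3/2 → posterior Inverse-Gamma(51/10, 2293/16)
obs 8: x=7 → posterior Inverse-Gamma(28/5, 3261/16)
obs 9: x=-1/2 → posterior Inverse-Gamma(61/10, 3359/16)
obs 10: x=4 → posterior Inverse-Gamma(33/5, 3871/16)
obs 11: x=1/4 → posterior Inverse-Gamma(71/10, 8031/32)
obs 12: x=-1 → posterior Inverse-Gamma(38/5, 8175/32)
obs 13: x=-3 → posterior Inverse-Gamma(81/10, 8191/32)
obs 14: x=4 → posterior Inverse-Gamma(43/5, 9215/32)

46075/1536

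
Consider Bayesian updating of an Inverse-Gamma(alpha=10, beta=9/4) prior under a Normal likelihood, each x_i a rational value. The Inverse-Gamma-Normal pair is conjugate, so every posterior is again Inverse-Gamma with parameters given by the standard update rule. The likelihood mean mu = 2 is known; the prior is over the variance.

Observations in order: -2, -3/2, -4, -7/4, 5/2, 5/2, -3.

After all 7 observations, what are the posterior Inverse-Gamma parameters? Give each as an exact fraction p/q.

obs 1: x=-2 → posterior Inverse-Gamma(21/2, 41/4)
obs 2: x=-3/2 → posterior Inverse-Gamma(11, 131/8)
obs 3: x=-4 → posterior Inverse-Gamma(23/2, 275/8)
obs 4: x=-7/4 → posterior Inverse-Gamma(12, 1325/32)
obs 5: x=5/2 → posterior Inverse-Gamma(25/2, 1329/32)
obs 6: x=5/2 → posterior Inverse-Gamma(13, 1333/32)
obs 7: x=-3 → posterior Inverse-Gamma(27/2, 1733/32)

alpha=27/2, beta=1733/32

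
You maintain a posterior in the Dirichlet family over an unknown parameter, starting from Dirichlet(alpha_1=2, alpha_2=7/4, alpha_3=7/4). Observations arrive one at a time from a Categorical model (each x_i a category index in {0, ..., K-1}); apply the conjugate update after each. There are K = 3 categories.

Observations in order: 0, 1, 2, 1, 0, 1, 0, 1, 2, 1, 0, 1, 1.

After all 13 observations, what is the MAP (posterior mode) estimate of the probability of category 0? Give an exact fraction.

obs 1: x=0 → posterior Dirichlet(3, 7/4, 7/4)
obs 2: x=1 → posterior Dirichlet(3, 11/4, 7/4)
obs 3: x=2 → posterior Dirichlet(3, 11/4, 11/4)
obs 4: x=1 → posterior Dirichlet(3, 15/4, 11/4)
obs 5: x=0 → posterior Dirichlet(4, 15/4, 11/4)
obs 6: x=1 → posterior Dirichlet(4, 19/4, 11/4)
obs 7: x=0 → posterior Dirichlet(5, 19/4, 11/4)
obs 8: x=1 → posterior Dirichlet(5, 23/4, 11/4)
obs 9: x=2 → posterior Dirichlet(5, 23/4, 15/4)
obs 10: x=1 → posterior Dirichlet(5, 27/4, 15/4)
obs 11: x=0 → posterior Dirichlet(6, 27/4, 15/4)
obs 12: x=1 → posterior Dirichlet(6, 31/4, 15/4)
obs 13: x=1 → posterior Dirichlet(6, 35/4, 15/4)

10/31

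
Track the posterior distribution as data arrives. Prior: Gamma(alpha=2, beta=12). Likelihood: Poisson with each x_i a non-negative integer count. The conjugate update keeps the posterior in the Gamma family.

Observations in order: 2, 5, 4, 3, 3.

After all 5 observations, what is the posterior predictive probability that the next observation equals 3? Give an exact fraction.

obs 1: x=2 → posterior Gamma(4, 13)
obs 2: x=5 → posterior Gamma(9, 14)
obs 3: x=4 → posterior Gamma(13, 15)
obs 4: x=3 → posterior Gamma(16, 16)
obs 5: x=3 → posterior Gamma(19, 17)

158983169730625631023356745/2065214267056164664258854912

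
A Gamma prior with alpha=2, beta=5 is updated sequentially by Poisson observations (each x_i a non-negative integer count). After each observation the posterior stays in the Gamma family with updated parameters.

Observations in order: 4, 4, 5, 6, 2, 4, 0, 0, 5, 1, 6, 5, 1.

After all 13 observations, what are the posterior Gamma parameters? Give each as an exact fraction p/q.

alpha=45, beta=18

obs 1: x=4 → posterior Gamma(6, 6)
obs 2: x=4 → posterior Gamma(10, 7)
obs 3: x=5 → posterior Gamma(15, 8)
obs 4: x=6 → posterior Gamma(21, 9)
obs 5: x=2 → posterior Gamma(23, 10)
obs 6: x=4 → posterior Gamma(27, 11)
obs 7: x=0 → posterior Gamma(27, 12)
obs 8: x=0 → posterior Gamma(27, 13)
obs 9: x=5 → posterior Gamma(32, 14)
obs 10: x=1 → posterior Gamma(33, 15)
obs 11: x=6 → posterior Gamma(39, 16)
obs 12: x=5 → posterior Gamma(44, 17)
obs 13: x=1 → posterior Gamma(45, 18)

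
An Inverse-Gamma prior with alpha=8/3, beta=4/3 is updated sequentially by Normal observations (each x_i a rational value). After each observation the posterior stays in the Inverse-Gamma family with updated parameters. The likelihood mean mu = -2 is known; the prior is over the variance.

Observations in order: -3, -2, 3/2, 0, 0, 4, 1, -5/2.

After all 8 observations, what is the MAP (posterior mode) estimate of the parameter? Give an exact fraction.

415/92

obs 1: x=-3 → posterior Inverse-Gamma(19/6, 11/6)
obs 2: x=-2 → posterior Inverse-Gamma(11/3, 11/6)
obs 3: x=3/2 → posterior Inverse-Gamma(25/6, 191/24)
obs 4: x=0 → posterior Inverse-Gamma(14/3, 239/24)
obs 5: x=0 → posterior Inverse-Gamma(31/6, 287/24)
obs 6: x=4 → posterior Inverse-Gamma(17/3, 719/24)
obs 7: x=1 → posterior Inverse-Gamma(37/6, 827/24)
obs 8: x=-5/2 → posterior Inverse-Gamma(20/3, 415/12)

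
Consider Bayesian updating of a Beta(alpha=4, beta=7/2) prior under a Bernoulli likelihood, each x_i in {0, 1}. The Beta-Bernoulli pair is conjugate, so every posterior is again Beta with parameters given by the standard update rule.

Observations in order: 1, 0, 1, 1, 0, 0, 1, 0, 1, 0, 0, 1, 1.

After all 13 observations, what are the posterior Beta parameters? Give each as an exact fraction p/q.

alpha=11, beta=19/2

obs 1: x=1 → posterior Beta(5, 7/2)
obs 2: x=0 → posterior Beta(5, 9/2)
obs 3: x=1 → posterior Beta(6, 9/2)
obs 4: x=1 → posterior Beta(7, 9/2)
obs 5: x=0 → posterior Beta(7, 11/2)
obs 6: x=0 → posterior Beta(7, 13/2)
obs 7: x=1 → posterior Beta(8, 13/2)
obs 8: x=0 → posterior Beta(8, 15/2)
obs 9: x=1 → posterior Beta(9, 15/2)
obs 10: x=0 → posterior Beta(9, 17/2)
obs 11: x=0 → posterior Beta(9, 19/2)
obs 12: x=1 → posterior Beta(10, 19/2)
obs 13: x=1 → posterior Beta(11, 19/2)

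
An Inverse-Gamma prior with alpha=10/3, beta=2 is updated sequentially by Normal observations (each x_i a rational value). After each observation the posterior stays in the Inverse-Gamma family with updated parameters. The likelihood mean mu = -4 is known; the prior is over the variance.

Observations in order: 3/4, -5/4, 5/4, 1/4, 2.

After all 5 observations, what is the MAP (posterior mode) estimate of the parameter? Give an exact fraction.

obs 1: x=3/4 → posterior Inverse-Gamma(23/6, 425/32)
obs 2: x=-5/4 → posterior Inverse-Gamma(13/3, 273/16)
obs 3: x=5/4 → posterior Inverse-Gamma(29/6, 987/32)
obs 4: x=1/4 → posterior Inverse-Gamma(16/3, 319/8)
obs 5: x=2 → posterior Inverse-Gamma(35/6, 463/8)

1389/164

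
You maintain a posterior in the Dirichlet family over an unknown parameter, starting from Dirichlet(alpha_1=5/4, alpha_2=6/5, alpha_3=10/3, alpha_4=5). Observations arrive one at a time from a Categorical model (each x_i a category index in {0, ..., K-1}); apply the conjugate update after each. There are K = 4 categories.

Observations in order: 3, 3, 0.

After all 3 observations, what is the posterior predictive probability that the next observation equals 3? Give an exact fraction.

obs 1: x=3 → posterior Dirichlet(5/4, 6/5, 10/3, 6)
obs 2: x=3 → posterior Dirichlet(5/4, 6/5, 10/3, 7)
obs 3: x=0 → posterior Dirichlet(9/4, 6/5, 10/3, 7)

420/827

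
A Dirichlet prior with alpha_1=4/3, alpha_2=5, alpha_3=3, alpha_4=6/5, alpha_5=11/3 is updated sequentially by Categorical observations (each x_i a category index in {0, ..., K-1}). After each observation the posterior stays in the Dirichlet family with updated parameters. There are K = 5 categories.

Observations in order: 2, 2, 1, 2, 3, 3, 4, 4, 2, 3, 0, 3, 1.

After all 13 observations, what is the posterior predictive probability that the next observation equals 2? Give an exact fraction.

35/136

obs 1: x=2 → posterior Dirichlet(4/3, 5, 4, 6/5, 11/3)
obs 2: x=2 → posterior Dirichlet(4/3, 5, 5, 6/5, 11/3)
obs 3: x=1 → posterior Dirichlet(4/3, 6, 5, 6/5, 11/3)
obs 4: x=2 → posterior Dirichlet(4/3, 6, 6, 6/5, 11/3)
obs 5: x=3 → posterior Dirichlet(4/3, 6, 6, 11/5, 11/3)
obs 6: x=3 → posterior Dirichlet(4/3, 6, 6, 16/5, 11/3)
obs 7: x=4 → posterior Dirichlet(4/3, 6, 6, 16/5, 14/3)
obs 8: x=4 → posterior Dirichlet(4/3, 6, 6, 16/5, 17/3)
obs 9: x=2 → posterior Dirichlet(4/3, 6, 7, 16/5, 17/3)
obs 10: x=3 → posterior Dirichlet(4/3, 6, 7, 21/5, 17/3)
obs 11: x=0 → posterior Dirichlet(7/3, 6, 7, 21/5, 17/3)
obs 12: x=3 → posterior Dirichlet(7/3, 6, 7, 26/5, 17/3)
obs 13: x=1 → posterior Dirichlet(7/3, 7, 7, 26/5, 17/3)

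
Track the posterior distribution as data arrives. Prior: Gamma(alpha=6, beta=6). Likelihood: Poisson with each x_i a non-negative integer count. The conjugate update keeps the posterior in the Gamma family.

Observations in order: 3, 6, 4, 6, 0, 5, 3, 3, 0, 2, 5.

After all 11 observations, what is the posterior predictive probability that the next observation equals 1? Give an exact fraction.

3489571287574722917652665929446012910377594446022480059/17060439875409325683441835040808675609525860005866110976

obs 1: x=3 → posterior Gamma(9, 7)
obs 2: x=6 → posterior Gamma(15, 8)
obs 3: x=4 → posterior Gamma(19, 9)
obs 4: x=6 → posterior Gamma(25, 10)
obs 5: x=0 → posterior Gamma(25, 11)
obs 6: x=5 → posterior Gamma(30, 12)
obs 7: x=3 → posterior Gamma(33, 13)
obs 8: x=3 → posterior Gamma(36, 14)
obs 9: x=0 → posterior Gamma(36, 15)
obs 10: x=2 → posterior Gamma(38, 16)
obs 11: x=5 → posterior Gamma(43, 17)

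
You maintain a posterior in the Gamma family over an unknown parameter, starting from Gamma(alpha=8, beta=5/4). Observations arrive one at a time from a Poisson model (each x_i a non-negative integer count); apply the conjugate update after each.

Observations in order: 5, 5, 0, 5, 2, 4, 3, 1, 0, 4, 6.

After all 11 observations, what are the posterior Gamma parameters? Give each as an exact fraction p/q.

obs 1: x=5 → posterior Gamma(13, 9/4)
obs 2: x=5 → posterior Gamma(18, 13/4)
obs 3: x=0 → posterior Gamma(18, 17/4)
obs 4: x=5 → posterior Gamma(23, 21/4)
obs 5: x=2 → posterior Gamma(25, 25/4)
obs 6: x=4 → posterior Gamma(29, 29/4)
obs 7: x=3 → posterior Gamma(32, 33/4)
obs 8: x=1 → posterior Gamma(33, 37/4)
obs 9: x=0 → posterior Gamma(33, 41/4)
obs 10: x=4 → posterior Gamma(37, 45/4)
obs 11: x=6 → posterior Gamma(43, 49/4)

alpha=43, beta=49/4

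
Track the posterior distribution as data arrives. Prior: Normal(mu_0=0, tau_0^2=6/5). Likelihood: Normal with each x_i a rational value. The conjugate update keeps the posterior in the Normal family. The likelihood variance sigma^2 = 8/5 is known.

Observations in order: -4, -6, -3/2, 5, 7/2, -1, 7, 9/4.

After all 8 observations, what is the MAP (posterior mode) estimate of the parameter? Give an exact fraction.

obs 1: x=-4 → posterior Normal(-12/7, 24/35)
obs 2: x=-6 → posterior Normal(-3, 12/25)
obs 3: x=-3/2 → posterior Normal(-69/26, 24/65)
obs 4: x=5 → posterior Normal(-39/32, 3/10)
obs 5: x=7/2 → posterior Normal(-9/19, 24/95)
obs 6: x=-1 → posterior Normal(-6/11, 12/55)
obs 7: x=7 → posterior Normal(9/25, 24/125)
obs 8: x=9/4 → posterior Normal(9/16, 6/35)

9/16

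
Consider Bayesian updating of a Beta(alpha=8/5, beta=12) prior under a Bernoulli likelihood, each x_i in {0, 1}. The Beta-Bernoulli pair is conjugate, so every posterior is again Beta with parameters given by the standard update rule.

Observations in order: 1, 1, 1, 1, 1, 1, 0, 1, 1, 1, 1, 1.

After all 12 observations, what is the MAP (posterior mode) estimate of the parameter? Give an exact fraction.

29/59

obs 1: x=1 → posterior Beta(13/5, 12)
obs 2: x=1 → posterior Beta(18/5, 12)
obs 3: x=1 → posterior Beta(23/5, 12)
obs 4: x=1 → posterior Beta(28/5, 12)
obs 5: x=1 → posterior Beta(33/5, 12)
obs 6: x=1 → posterior Beta(38/5, 12)
obs 7: x=0 → posterior Beta(38/5, 13)
obs 8: x=1 → posterior Beta(43/5, 13)
obs 9: x=1 → posterior Beta(48/5, 13)
obs 10: x=1 → posterior Beta(53/5, 13)
obs 11: x=1 → posterior Beta(58/5, 13)
obs 12: x=1 → posterior Beta(63/5, 13)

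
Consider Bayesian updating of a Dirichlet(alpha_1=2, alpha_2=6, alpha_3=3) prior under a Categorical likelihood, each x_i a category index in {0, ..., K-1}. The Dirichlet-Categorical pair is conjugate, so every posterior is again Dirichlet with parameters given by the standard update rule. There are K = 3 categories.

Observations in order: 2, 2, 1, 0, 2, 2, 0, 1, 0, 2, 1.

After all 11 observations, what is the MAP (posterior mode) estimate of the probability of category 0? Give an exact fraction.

4/19

obs 1: x=2 → posterior Dirichlet(2, 6, 4)
obs 2: x=2 → posterior Dirichlet(2, 6, 5)
obs 3: x=1 → posterior Dirichlet(2, 7, 5)
obs 4: x=0 → posterior Dirichlet(3, 7, 5)
obs 5: x=2 → posterior Dirichlet(3, 7, 6)
obs 6: x=2 → posterior Dirichlet(3, 7, 7)
obs 7: x=0 → posterior Dirichlet(4, 7, 7)
obs 8: x=1 → posterior Dirichlet(4, 8, 7)
obs 9: x=0 → posterior Dirichlet(5, 8, 7)
obs 10: x=2 → posterior Dirichlet(5, 8, 8)
obs 11: x=1 → posterior Dirichlet(5, 9, 8)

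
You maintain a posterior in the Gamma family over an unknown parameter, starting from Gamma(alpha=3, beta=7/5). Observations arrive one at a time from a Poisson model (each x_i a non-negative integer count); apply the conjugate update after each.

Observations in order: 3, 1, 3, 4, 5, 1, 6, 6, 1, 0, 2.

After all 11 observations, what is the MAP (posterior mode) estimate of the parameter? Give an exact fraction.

85/31

obs 1: x=3 → posterior Gamma(6, 12/5)
obs 2: x=1 → posterior Gamma(7, 17/5)
obs 3: x=3 → posterior Gamma(10, 22/5)
obs 4: x=4 → posterior Gamma(14, 27/5)
obs 5: x=5 → posterior Gamma(19, 32/5)
obs 6: x=1 → posterior Gamma(20, 37/5)
obs 7: x=6 → posterior Gamma(26, 42/5)
obs 8: x=6 → posterior Gamma(32, 47/5)
obs 9: x=1 → posterior Gamma(33, 52/5)
obs 10: x=0 → posterior Gamma(33, 57/5)
obs 11: x=2 → posterior Gamma(35, 62/5)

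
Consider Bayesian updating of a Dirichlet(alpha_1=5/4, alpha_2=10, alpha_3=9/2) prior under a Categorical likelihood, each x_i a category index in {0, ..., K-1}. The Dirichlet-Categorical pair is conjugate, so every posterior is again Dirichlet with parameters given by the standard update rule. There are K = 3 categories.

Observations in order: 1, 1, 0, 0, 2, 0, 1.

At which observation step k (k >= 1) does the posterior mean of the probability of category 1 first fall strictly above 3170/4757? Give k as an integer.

obs 1: x=1 → posterior Dirichlet(5/4, 11, 9/2)
obs 2: x=1 → posterior Dirichlet(5/4, 12, 9/2)
obs 3: x=0 → posterior Dirichlet(9/4, 12, 9/2)
obs 4: x=0 → posterior Dirichlet(13/4, 12, 9/2)
obs 5: x=2 → posterior Dirichlet(13/4, 12, 11/2)
obs 6: x=0 → posterior Dirichlet(17/4, 12, 11/2)
obs 7: x=1 → posterior Dirichlet(17/4, 13, 11/2)

k = 2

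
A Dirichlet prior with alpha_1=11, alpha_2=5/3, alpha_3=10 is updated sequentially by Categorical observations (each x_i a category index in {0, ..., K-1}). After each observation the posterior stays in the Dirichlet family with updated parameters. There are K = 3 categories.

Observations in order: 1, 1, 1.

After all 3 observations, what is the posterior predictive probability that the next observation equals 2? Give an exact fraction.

obs 1: x=1 → posterior Dirichlet(11, 8/3, 10)
obs 2: x=1 → posterior Dirichlet(11, 11/3, 10)
obs 3: x=1 → posterior Dirichlet(11, 14/3, 10)

30/77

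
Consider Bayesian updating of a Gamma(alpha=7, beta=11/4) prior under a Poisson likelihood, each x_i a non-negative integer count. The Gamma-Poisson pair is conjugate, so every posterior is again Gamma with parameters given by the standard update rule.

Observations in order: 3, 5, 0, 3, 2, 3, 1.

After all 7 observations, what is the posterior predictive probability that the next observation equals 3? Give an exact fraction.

obs 1: x=3 → posterior Gamma(10, 15/4)
obs 2: x=5 → posterior Gamma(15, 19/4)
obs 3: x=0 → posterior Gamma(15, 23/4)
obs 4: x=3 → posterior Gamma(18, 27/4)
obs 5: x=2 → posterior Gamma(20, 31/4)
obs 6: x=3 → posterior Gamma(23, 35/4)
obs 7: x=1 → posterior Gamma(24, 39/4)

25509614204399633279168865146771945476262400/126954558834210268249846442662975710502469107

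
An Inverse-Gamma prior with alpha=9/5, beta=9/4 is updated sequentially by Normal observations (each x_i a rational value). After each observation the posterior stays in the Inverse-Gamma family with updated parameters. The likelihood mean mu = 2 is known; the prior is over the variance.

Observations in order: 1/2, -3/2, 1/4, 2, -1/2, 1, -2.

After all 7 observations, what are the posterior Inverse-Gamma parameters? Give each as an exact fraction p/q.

alpha=53/10, beta=725/32

obs 1: x=1/2 → posterior Inverse-Gamma(23/10, 27/8)
obs 2: x=-3/2 → posterior Inverse-Gamma(14/5, 19/2)
obs 3: x=1/4 → posterior Inverse-Gamma(33/10, 353/32)
obs 4: x=2 → posterior Inverse-Gamma(19/5, 353/32)
obs 5: x=-1/2 → posterior Inverse-Gamma(43/10, 453/32)
obs 6: x=1 → posterior Inverse-Gamma(24/5, 469/32)
obs 7: x=-2 → posterior Inverse-Gamma(53/10, 725/32)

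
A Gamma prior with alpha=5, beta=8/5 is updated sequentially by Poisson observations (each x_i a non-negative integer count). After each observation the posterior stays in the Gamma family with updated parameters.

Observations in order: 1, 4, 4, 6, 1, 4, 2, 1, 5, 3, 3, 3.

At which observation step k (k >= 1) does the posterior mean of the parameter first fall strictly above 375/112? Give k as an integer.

k = 4

obs 1: x=1 → posterior Gamma(6, 13/5)
obs 2: x=4 → posterior Gamma(10, 18/5)
obs 3: x=4 → posterior Gamma(14, 23/5)
obs 4: x=6 → posterior Gamma(20, 28/5)
obs 5: x=1 → posterior Gamma(21, 33/5)
obs 6: x=4 → posterior Gamma(25, 38/5)
obs 7: x=2 → posterior Gamma(27, 43/5)
obs 8: x=1 → posterior Gamma(28, 48/5)
obs 9: x=5 → posterior Gamma(33, 53/5)
obs 10: x=3 → posterior Gamma(36, 58/5)
obs 11: x=3 → posterior Gamma(39, 63/5)
obs 12: x=3 → posterior Gamma(42, 68/5)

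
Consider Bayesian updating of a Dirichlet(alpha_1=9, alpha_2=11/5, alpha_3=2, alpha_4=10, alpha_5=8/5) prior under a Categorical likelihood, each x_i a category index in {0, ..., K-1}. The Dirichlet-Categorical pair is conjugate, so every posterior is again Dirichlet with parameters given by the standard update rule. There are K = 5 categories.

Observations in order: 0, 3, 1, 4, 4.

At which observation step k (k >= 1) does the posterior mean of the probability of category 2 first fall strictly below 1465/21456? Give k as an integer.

obs 1: x=0 → posterior Dirichlet(10, 11/5, 2, 10, 8/5)
obs 2: x=3 → posterior Dirichlet(10, 11/5, 2, 11, 8/5)
obs 3: x=1 → posterior Dirichlet(10, 16/5, 2, 11, 8/5)
obs 4: x=4 → posterior Dirichlet(10, 16/5, 2, 11, 13/5)
obs 5: x=4 → posterior Dirichlet(10, 16/5, 2, 11, 18/5)

k = 5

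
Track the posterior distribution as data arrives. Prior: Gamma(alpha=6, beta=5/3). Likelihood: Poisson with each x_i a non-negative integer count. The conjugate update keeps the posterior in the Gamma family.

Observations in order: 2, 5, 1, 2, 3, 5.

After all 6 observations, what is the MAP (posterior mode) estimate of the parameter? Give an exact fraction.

3

obs 1: x=2 → posterior Gamma(8, 8/3)
obs 2: x=5 → posterior Gamma(13, 11/3)
obs 3: x=1 → posterior Gamma(14, 14/3)
obs 4: x=2 → posterior Gamma(16, 17/3)
obs 5: x=3 → posterior Gamma(19, 20/3)
obs 6: x=5 → posterior Gamma(24, 23/3)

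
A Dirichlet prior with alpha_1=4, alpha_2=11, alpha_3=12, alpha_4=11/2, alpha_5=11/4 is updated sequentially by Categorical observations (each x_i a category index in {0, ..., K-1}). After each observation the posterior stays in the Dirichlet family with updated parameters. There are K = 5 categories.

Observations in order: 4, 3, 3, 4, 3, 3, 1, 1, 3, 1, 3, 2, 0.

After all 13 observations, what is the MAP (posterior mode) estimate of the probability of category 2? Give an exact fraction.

obs 1: x=4 → posterior Dirichlet(4, 11, 12, 11/2, 15/4)
obs 2: x=3 → posterior Dirichlet(4, 11, 12, 13/2, 15/4)
obs 3: x=3 → posterior Dirichlet(4, 11, 12, 15/2, 15/4)
obs 4: x=4 → posterior Dirichlet(4, 11, 12, 15/2, 19/4)
obs 5: x=3 → posterior Dirichlet(4, 11, 12, 17/2, 19/4)
obs 6: x=3 → posterior Dirichlet(4, 11, 12, 19/2, 19/4)
obs 7: x=1 → posterior Dirichlet(4, 12, 12, 19/2, 19/4)
obs 8: x=1 → posterior Dirichlet(4, 13, 12, 19/2, 19/4)
obs 9: x=3 → posterior Dirichlet(4, 13, 12, 21/2, 19/4)
obs 10: x=1 → posterior Dirichlet(4, 14, 12, 21/2, 19/4)
obs 11: x=3 → posterior Dirichlet(4, 14, 12, 23/2, 19/4)
obs 12: x=2 → posterior Dirichlet(4, 14, 13, 23/2, 19/4)
obs 13: x=0 → posterior Dirichlet(5, 14, 13, 23/2, 19/4)

48/173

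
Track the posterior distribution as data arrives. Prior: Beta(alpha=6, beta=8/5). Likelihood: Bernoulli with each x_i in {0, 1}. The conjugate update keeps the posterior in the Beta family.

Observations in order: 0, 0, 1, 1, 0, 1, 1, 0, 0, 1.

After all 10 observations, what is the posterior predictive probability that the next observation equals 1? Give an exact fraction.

obs 1: x=0 → posterior Beta(6, 13/5)
obs 2: x=0 → posterior Beta(6, 18/5)
obs 3: x=1 → posterior Beta(7, 18/5)
obs 4: x=1 → posterior Beta(8, 18/5)
obs 5: x=0 → posterior Beta(8, 23/5)
obs 6: x=1 → posterior Beta(9, 23/5)
obs 7: x=1 → posterior Beta(10, 23/5)
obs 8: x=0 → posterior Beta(10, 28/5)
obs 9: x=0 → posterior Beta(10, 33/5)
obs 10: x=1 → posterior Beta(11, 33/5)

5/8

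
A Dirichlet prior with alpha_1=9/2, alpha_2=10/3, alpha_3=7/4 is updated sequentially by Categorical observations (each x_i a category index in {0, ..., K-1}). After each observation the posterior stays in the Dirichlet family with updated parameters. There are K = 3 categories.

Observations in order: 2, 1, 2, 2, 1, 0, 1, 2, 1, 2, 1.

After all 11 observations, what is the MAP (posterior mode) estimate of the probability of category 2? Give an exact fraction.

obs 1: x=2 → posterior Dirichlet(9/2, 10/3, 11/4)
obs 2: x=1 → posterior Dirichlet(9/2, 13/3, 11/4)
obs 3: x=2 → posterior Dirichlet(9/2, 13/3, 15/4)
obs 4: x=2 → posterior Dirichlet(9/2, 13/3, 19/4)
obs 5: x=1 → posterior Dirichlet(9/2, 16/3, 19/4)
obs 6: x=0 → posterior Dirichlet(11/2, 16/3, 19/4)
obs 7: x=1 → posterior Dirichlet(11/2, 19/3, 19/4)
obs 8: x=2 → posterior Dirichlet(11/2, 19/3, 23/4)
obs 9: x=1 → posterior Dirichlet(11/2, 22/3, 23/4)
obs 10: x=2 → posterior Dirichlet(11/2, 22/3, 27/4)
obs 11: x=1 → posterior Dirichlet(11/2, 25/3, 27/4)

69/211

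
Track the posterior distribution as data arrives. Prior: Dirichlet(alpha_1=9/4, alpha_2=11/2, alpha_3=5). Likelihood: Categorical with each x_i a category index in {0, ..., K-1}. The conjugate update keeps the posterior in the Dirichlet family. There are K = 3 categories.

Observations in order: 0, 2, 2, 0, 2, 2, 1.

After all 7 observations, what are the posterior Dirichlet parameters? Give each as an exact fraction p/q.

alpha_1=17/4, alpha_2=13/2, alpha_3=9

obs 1: x=0 → posterior Dirichlet(13/4, 11/2, 5)
obs 2: x=2 → posterior Dirichlet(13/4, 11/2, 6)
obs 3: x=2 → posterior Dirichlet(13/4, 11/2, 7)
obs 4: x=0 → posterior Dirichlet(17/4, 11/2, 7)
obs 5: x=2 → posterior Dirichlet(17/4, 11/2, 8)
obs 6: x=2 → posterior Dirichlet(17/4, 11/2, 9)
obs 7: x=1 → posterior Dirichlet(17/4, 13/2, 9)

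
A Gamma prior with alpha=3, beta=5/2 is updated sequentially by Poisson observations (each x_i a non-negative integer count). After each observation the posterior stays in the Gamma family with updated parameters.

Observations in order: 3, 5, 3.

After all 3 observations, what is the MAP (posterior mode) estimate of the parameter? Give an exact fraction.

26/11

obs 1: x=3 → posterior Gamma(6, 7/2)
obs 2: x=5 → posterior Gamma(11, 9/2)
obs 3: x=3 → posterior Gamma(14, 11/2)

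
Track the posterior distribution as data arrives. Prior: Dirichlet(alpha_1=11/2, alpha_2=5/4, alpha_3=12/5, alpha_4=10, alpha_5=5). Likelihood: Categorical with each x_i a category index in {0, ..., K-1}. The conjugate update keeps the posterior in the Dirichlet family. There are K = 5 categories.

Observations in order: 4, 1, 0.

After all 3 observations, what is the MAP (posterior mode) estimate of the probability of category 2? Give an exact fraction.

obs 1: x=4 → posterior Dirichlet(11/2, 5/4, 12/5, 10, 6)
obs 2: x=1 → posterior Dirichlet(11/2, 9/4, 12/5, 10, 6)
obs 3: x=0 → posterior Dirichlet(13/2, 9/4, 12/5, 10, 6)

28/443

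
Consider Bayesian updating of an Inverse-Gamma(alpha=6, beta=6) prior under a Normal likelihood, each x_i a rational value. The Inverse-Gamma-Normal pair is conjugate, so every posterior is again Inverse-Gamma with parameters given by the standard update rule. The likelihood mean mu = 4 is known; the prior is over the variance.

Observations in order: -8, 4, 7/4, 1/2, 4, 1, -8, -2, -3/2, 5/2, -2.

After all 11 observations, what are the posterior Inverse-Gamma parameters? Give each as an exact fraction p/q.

obs 1: x=-8 → posterior Inverse-Gamma(13/2, 78)
obs 2: x=4 → posterior Inverse-Gamma(7, 78)
obs 3: x=7/4 → posterior Inverse-Gamma(15/2, 2577/32)
obs 4: x=1/2 → posterior Inverse-Gamma(8, 2773/32)
obs 5: x=4 → posterior Inverse-Gamma(17/2, 2773/32)
obs 6: x=1 → posterior Inverse-Gamma(9, 2917/32)
obs 7: x=-8 → posterior Inverse-Gamma(19/2, 5221/32)
obs 8: x=-2 → posterior Inverse-Gamma(10, 5797/32)
obs 9: x=-3/2 → posterior Inverse-Gamma(21/2, 6281/32)
obs 10: x=5/2 → posterior Inverse-Gamma(11, 6317/32)
obs 11: x=-2 → posterior Inverse-Gamma(23/2, 6893/32)

alpha=23/2, beta=6893/32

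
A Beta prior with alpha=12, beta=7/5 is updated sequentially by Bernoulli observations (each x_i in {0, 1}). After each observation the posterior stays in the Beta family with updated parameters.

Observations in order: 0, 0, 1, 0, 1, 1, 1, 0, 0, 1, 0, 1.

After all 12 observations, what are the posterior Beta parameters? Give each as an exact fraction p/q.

obs 1: x=0 → posterior Beta(12, 12/5)
obs 2: x=0 → posterior Beta(12, 17/5)
obs 3: x=1 → posterior Beta(13, 17/5)
obs 4: x=0 → posterior Beta(13, 22/5)
obs 5: x=1 → posterior Beta(14, 22/5)
obs 6: x=1 → posterior Beta(15, 22/5)
obs 7: x=1 → posterior Beta(16, 22/5)
obs 8: x=0 → posterior Beta(16, 27/5)
obs 9: x=0 → posterior Beta(16, 32/5)
obs 10: x=1 → posterior Beta(17, 32/5)
obs 11: x=0 → posterior Beta(17, 37/5)
obs 12: x=1 → posterior Beta(18, 37/5)

alpha=18, beta=37/5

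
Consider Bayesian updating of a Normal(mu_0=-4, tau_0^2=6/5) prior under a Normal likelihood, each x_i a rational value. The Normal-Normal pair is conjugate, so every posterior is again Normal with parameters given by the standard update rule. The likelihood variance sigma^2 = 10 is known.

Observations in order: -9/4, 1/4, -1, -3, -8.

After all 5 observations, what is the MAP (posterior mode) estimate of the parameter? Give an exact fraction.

-71/20

obs 1: x=-9/4 → posterior Normal(-61/16, 15/14)
obs 2: x=1/4 → posterior Normal(-106/31, 30/31)
obs 3: x=-1 → posterior Normal(-109/34, 15/17)
obs 4: x=-3 → posterior Normal(-118/37, 30/37)
obs 5: x=-8 → posterior Normal(-71/20, 3/4)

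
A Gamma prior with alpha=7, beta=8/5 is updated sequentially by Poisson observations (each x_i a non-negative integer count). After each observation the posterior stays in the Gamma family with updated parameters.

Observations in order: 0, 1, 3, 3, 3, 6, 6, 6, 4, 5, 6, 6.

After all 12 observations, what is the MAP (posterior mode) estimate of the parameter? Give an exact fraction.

obs 1: x=0 → posterior Gamma(7, 13/5)
obs 2: x=1 → posterior Gamma(8, 18/5)
obs 3: x=3 → posterior Gamma(11, 23/5)
obs 4: x=3 → posterior Gamma(14, 28/5)
obs 5: x=3 → posterior Gamma(17, 33/5)
obs 6: x=6 → posterior Gamma(23, 38/5)
obs 7: x=6 → posterior Gamma(29, 43/5)
obs 8: x=6 → posterior Gamma(35, 48/5)
obs 9: x=4 → posterior Gamma(39, 53/5)
obs 10: x=5 → posterior Gamma(44, 58/5)
obs 11: x=6 → posterior Gamma(50, 63/5)
obs 12: x=6 → posterior Gamma(56, 68/5)

275/68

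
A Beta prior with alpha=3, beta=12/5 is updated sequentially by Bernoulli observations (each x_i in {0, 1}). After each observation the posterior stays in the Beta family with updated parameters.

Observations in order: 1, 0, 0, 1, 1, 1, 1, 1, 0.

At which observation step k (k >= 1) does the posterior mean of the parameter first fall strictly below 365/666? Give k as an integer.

obs 1: x=1 → posterior Beta(4, 12/5)
obs 2: x=0 → posterior Beta(4, 17/5)
obs 3: x=0 → posterior Beta(4, 22/5)
obs 4: x=1 → posterior Beta(5, 22/5)
obs 5: x=1 → posterior Beta(6, 22/5)
obs 6: x=1 → posterior Beta(7, 22/5)
obs 7: x=1 → posterior Beta(8, 22/5)
obs 8: x=1 → posterior Beta(9, 22/5)
obs 9: x=0 → posterior Beta(9, 27/5)

k = 2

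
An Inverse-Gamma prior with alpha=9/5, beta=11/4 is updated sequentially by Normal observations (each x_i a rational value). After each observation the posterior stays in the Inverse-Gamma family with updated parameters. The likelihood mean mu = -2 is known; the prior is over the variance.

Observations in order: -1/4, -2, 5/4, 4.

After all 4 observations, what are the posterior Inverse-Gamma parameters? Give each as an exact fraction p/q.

obs 1: x=-1/4 → posterior Inverse-Gamma(23/10, 137/32)
obs 2: x=-2 → posterior Inverse-Gamma(14/5, 137/32)
obs 3: x=5/4 → posterior Inverse-Gamma(33/10, 153/16)
obs 4: x=4 → posterior Inverse-Gamma(19/5, 441/16)

alpha=19/5, beta=441/16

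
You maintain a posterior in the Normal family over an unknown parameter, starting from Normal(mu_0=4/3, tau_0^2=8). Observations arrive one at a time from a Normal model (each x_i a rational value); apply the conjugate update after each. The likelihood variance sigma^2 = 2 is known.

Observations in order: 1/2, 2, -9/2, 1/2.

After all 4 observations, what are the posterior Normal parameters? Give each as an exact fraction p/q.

mu_0=-14/51, tau_0^2=8/17

obs 1: x=1/2 → posterior Normal(2/3, 8/5)
obs 2: x=2 → posterior Normal(34/27, 8/9)
obs 3: x=-9/2 → posterior Normal(-20/39, 8/13)
obs 4: x=1/2 → posterior Normal(-14/51, 8/17)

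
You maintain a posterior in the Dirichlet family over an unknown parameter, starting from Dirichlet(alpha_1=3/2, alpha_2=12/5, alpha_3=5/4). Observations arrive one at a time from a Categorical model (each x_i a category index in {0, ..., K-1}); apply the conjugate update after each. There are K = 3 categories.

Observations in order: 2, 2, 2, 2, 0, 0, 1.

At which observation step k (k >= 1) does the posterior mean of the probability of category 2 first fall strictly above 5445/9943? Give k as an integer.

obs 1: x=2 → posterior Dirichlet(3/2, 12/5, 9/4)
obs 2: x=2 → posterior Dirichlet(3/2, 12/5, 13/4)
obs 3: x=2 → posterior Dirichlet(3/2, 12/5, 17/4)
obs 4: x=2 → posterior Dirichlet(3/2, 12/5, 21/4)
obs 5: x=0 → posterior Dirichlet(5/2, 12/5, 21/4)
obs 6: x=0 → posterior Dirichlet(7/2, 12/5, 21/4)
obs 7: x=1 → posterior Dirichlet(7/2, 17/5, 21/4)

k = 4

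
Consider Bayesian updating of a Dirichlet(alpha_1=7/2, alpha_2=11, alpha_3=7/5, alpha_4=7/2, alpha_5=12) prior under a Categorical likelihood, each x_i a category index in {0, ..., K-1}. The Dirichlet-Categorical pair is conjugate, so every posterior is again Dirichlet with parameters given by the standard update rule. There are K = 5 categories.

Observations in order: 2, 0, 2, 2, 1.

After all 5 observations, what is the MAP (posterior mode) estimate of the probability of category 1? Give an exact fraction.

obs 1: x=2 → posterior Dirichlet(7/2, 11, 12/5, 7/2, 12)
obs 2: x=0 → posterior Dirichlet(9/2, 11, 12/5, 7/2, 12)
obs 3: x=2 → posterior Dirichlet(9/2, 11, 17/5, 7/2, 12)
obs 4: x=2 → posterior Dirichlet(9/2, 11, 22/5, 7/2, 12)
obs 5: x=1 → posterior Dirichlet(9/2, 12, 22/5, 7/2, 12)

55/157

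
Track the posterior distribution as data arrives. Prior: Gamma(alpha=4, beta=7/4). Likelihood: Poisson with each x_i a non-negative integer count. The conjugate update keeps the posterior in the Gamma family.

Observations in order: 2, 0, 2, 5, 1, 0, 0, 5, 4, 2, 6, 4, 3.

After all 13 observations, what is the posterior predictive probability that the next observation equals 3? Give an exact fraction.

12396907507463920133945427771362044605885659195673319906314289637050078720/59287416717594077061756786334183180798077047584711923300206499594850060863

obs 1: x=2 → posterior Gamma(6, 11/4)
obs 2: x=0 → posterior Gamma(6, 15/4)
obs 3: x=2 → posterior Gamma(8, 19/4)
obs 4: x=5 → posterior Gamma(13, 23/4)
obs 5: x=1 → posterior Gamma(14, 27/4)
obs 6: x=0 → posterior Gamma(14, 31/4)
obs 7: x=0 → posterior Gamma(14, 35/4)
obs 8: x=5 → posterior Gamma(19, 39/4)
obs 9: x=4 → posterior Gamma(23, 43/4)
obs 10: x=2 → posterior Gamma(25, 47/4)
obs 11: x=6 → posterior Gamma(31, 51/4)
obs 12: x=4 → posterior Gamma(35, 55/4)
obs 13: x=3 → posterior Gamma(38, 59/4)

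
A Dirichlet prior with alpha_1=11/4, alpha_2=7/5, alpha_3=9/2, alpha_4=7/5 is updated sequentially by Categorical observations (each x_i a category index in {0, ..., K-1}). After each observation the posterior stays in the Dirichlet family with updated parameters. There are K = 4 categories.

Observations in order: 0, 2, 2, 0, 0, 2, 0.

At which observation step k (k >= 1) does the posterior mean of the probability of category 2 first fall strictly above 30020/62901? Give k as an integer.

k = 3

obs 1: x=0 → posterior Dirichlet(15/4, 7/5, 9/2, 7/5)
obs 2: x=2 → posterior Dirichlet(15/4, 7/5, 11/2, 7/5)
obs 3: x=2 → posterior Dirichlet(15/4, 7/5, 13/2, 7/5)
obs 4: x=0 → posterior Dirichlet(19/4, 7/5, 13/2, 7/5)
obs 5: x=0 → posterior Dirichlet(23/4, 7/5, 13/2, 7/5)
obs 6: x=2 → posterior Dirichlet(23/4, 7/5, 15/2, 7/5)
obs 7: x=0 → posterior Dirichlet(27/4, 7/5, 15/2, 7/5)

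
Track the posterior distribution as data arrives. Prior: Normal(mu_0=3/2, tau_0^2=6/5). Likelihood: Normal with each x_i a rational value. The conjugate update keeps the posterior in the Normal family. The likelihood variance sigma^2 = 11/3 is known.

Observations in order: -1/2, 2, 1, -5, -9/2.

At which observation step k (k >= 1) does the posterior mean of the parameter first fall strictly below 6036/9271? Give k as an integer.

obs 1: x=-1/2 → posterior Normal(147/146, 66/73)
obs 2: x=2 → posterior Normal(219/182, 66/91)
obs 3: x=1 → posterior Normal(255/218, 66/109)
obs 4: x=-5 → posterior Normal(75/254, 66/127)
obs 5: x=-9/2 → posterior Normal(-3/10, 66/145)

k = 4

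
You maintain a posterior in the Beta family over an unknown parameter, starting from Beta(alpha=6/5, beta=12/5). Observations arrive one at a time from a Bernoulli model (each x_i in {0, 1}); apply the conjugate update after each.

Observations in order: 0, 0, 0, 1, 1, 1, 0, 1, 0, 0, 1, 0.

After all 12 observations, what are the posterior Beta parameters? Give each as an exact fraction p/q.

obs 1: x=0 → posterior Beta(6/5, 17/5)
obs 2: x=0 → posterior Beta(6/5, 22/5)
obs 3: x=0 → posterior Beta(6/5, 27/5)
obs 4: x=1 → posterior Beta(11/5, 27/5)
obs 5: x=1 → posterior Beta(16/5, 27/5)
obs 6: x=1 → posterior Beta(21/5, 27/5)
obs 7: x=0 → posterior Beta(21/5, 32/5)
obs 8: x=1 → posterior Beta(26/5, 32/5)
obs 9: x=0 → posterior Beta(26/5, 37/5)
obs 10: x=0 → posterior Beta(26/5, 42/5)
obs 11: x=1 → posterior Beta(31/5, 42/5)
obs 12: x=0 → posterior Beta(31/5, 47/5)

alpha=31/5, beta=47/5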